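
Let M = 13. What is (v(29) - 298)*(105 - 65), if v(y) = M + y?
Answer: -10240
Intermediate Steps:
v(y) = 13 + y
(v(29) - 298)*(105 - 65) = ((13 + 29) - 298)*(105 - 65) = (42 - 298)*40 = -256*40 = -10240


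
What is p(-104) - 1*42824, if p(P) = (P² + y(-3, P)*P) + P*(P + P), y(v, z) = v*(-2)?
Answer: -11000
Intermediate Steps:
y(v, z) = -2*v
p(P) = 3*P² + 6*P (p(P) = (P² + (-2*(-3))*P) + P*(P + P) = (P² + 6*P) + P*(2*P) = (P² + 6*P) + 2*P² = 3*P² + 6*P)
p(-104) - 1*42824 = 3*(-104)*(2 - 104) - 1*42824 = 3*(-104)*(-102) - 42824 = 31824 - 42824 = -11000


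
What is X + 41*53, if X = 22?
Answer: 2195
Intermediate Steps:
X + 41*53 = 22 + 41*53 = 22 + 2173 = 2195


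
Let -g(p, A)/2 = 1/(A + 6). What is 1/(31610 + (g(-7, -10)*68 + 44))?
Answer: 1/31688 ≈ 3.1558e-5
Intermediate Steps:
g(p, A) = -2/(6 + A) (g(p, A) = -2/(A + 6) = -2/(6 + A))
1/(31610 + (g(-7, -10)*68 + 44)) = 1/(31610 + (-2/(6 - 10)*68 + 44)) = 1/(31610 + (-2/(-4)*68 + 44)) = 1/(31610 + (-2*(-¼)*68 + 44)) = 1/(31610 + ((½)*68 + 44)) = 1/(31610 + (34 + 44)) = 1/(31610 + 78) = 1/31688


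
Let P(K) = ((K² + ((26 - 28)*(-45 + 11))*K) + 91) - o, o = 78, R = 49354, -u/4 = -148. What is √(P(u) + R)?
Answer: √440087 ≈ 663.39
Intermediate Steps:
u = 592 (u = -4*(-148) = 592)
P(K) = 13 + K² + 68*K (P(K) = ((K² + ((26 - 28)*(-45 + 11))*K) + 91) - 1*78 = ((K² + (-2*(-34))*K) + 91) - 78 = ((K² + 68*K) + 91) - 78 = (91 + K² + 68*K) - 78 = 13 + K² + 68*K)
√(P(u) + R) = √((13 + 592² + 68*592) + 49354) = √((13 + 350464 + 40256) + 49354) = √(390733 + 49354) = √440087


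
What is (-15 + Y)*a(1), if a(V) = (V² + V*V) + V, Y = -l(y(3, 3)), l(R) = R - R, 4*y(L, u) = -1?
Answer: -45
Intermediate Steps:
y(L, u) = -¼ (y(L, u) = (¼)*(-1) = -¼)
l(R) = 0
Y = 0 (Y = -1*0 = 0)
a(V) = V + 2*V² (a(V) = (V² + V²) + V = 2*V² + V = V + 2*V²)
(-15 + Y)*a(1) = (-15 + 0)*(1*(1 + 2*1)) = -15*(1 + 2) = -15*3 = -45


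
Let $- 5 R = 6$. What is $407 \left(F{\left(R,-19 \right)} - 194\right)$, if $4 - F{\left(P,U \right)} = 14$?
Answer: $-83028$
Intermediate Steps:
$R = - \frac{6}{5}$ ($R = \left(- \frac{1}{5}\right) 6 = - \frac{6}{5} \approx -1.2$)
$F{\left(P,U \right)} = -10$ ($F{\left(P,U \right)} = 4 - 14 = -10$)
$407 \left(F{\left(R,-19 \right)} - 194\right) = 407 \left(-10 - 194\right) = 407 \left(-204\right) = -83028$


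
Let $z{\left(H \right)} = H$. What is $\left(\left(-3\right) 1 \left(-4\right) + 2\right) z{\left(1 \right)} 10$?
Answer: $140$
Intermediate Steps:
$\left(\left(-3\right) 1 \left(-4\right) + 2\right) z{\left(1 \right)} 10 = \left(\left(-3\right) 1 \left(-4\right) + 2\right) 1 \cdot 10 = \left(\left(-3\right) \left(-4\right) + 2\right) 1 \cdot 10 = \left(12 + 2\right) 1 \cdot 10 = 14 \cdot 1 \cdot 10 = 14 \cdot 10 = 140$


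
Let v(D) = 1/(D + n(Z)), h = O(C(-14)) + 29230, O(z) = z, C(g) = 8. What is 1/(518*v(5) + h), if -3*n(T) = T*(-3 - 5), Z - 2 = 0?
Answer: 31/907932 ≈ 3.4144e-5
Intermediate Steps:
Z = 2 (Z = 2 + 0 = 2)
n(T) = 8*T/3 (n(T) = -T*(-3 - 5)/3 = -T*(-8)/3 = -(-8)*T/3 = 8*T/3)
h = 29238 (h = 8 + 29230 = 29238)
v(D) = 1/(16/3 + D) (v(D) = 1/(D + (8/3)*2) = 1/(D + 16/3) = 1/(16/3 + D))
1/(518*v(5) + h) = 1/(518*(3/(16 + 3*5)) + 29238) = 1/(518*(3/(16 + 15)) + 29238) = 1/(518*(3/31) + 29238) = 1/(1554/31 + 29238) = 1/(907932/31) = 31/907932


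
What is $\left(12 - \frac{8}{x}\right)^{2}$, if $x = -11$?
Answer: $\frac{19600}{121} \approx 161.98$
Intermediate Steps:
$\left(12 - \frac{8}{x}\right)^{2} = \left(12 - \frac{8}{-11}\right)^{2} = \left(12 - - \frac{8}{11}\right)^{2} = \left(12 + \frac{8}{11}\right)^{2} = \left(\frac{140}{11}\right)^{2} = \frac{19600}{121}$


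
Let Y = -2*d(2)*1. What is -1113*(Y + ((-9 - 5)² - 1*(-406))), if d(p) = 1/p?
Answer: -668913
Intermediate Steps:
d(p) = 1/p
Y = -1 (Y = -2/2*1 = -2*½*1 = -1*1 = -1)
-1113*(Y + ((-9 - 5)² - 1*(-406))) = -1113*(-1 + ((-9 - 5)² - 1*(-406))) = -1113*(-1 + ((-14)² + 406)) = -1113*(-1 + (196 + 406)) = -1113*(-1 + 602) = -1113*601 = -668913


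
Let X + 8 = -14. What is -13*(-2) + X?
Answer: 4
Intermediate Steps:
X = -22 (X = -8 - 14 = -22)
-13*(-2) + X = -13*(-2) - 22 = 26 - 22 = 4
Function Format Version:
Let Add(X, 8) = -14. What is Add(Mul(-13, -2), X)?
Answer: 4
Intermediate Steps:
X = -22 (X = Add(-8, -14) = -22)
Add(Mul(-13, -2), X) = Add(Mul(-13, -2), -22) = Add(26, -22) = 4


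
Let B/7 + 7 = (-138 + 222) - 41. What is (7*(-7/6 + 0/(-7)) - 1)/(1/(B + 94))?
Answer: -9515/3 ≈ -3171.7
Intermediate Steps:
B = 252 (B = -49 + 7*((-138 + 222) - 41) = -49 + 7*(84 - 41) = -49 + 7*43 = -49 + 301 = 252)
(7*(-7/6 + 0/(-7)) - 1)/(1/(B + 94)) = (7*(-7/6 + 0/(-7)) - 1)/(1/(252 + 94)) = (7*(-7*⅙ + 0*(-⅐)) - 1)/(1/346) = (7*(-7/6 + 0) - 1)/(1/346) = (7*(-7/6) - 1)*346 = (-49/6 - 1)*346 = -55/6*346 = -9515/3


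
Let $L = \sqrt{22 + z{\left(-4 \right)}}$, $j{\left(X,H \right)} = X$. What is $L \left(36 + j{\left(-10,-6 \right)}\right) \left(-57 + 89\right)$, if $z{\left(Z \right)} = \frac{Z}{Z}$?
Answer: $832 \sqrt{23} \approx 3990.1$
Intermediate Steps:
$z{\left(Z \right)} = 1$
$L = \sqrt{23}$ ($L = \sqrt{22 + 1} = \sqrt{23} \approx 4.7958$)
$L \left(36 + j{\left(-10,-6 \right)}\right) \left(-57 + 89\right) = \sqrt{23} \left(36 - 10\right) \left(-57 + 89\right) = \sqrt{23} \cdot 26 \cdot 32 = \sqrt{23} \cdot 832 = 832 \sqrt{23}$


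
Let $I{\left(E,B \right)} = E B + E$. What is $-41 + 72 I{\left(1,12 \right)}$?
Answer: $895$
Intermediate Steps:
$I{\left(E,B \right)} = E + B E$ ($I{\left(E,B \right)} = B E + E = E + B E$)
$-41 + 72 I{\left(1,12 \right)} = -41 + 72 \cdot 1 \left(1 + 12\right) = -41 + 72 \cdot 1 \cdot 13 = -41 + 72 \cdot 13 = -41 + 936 = 895$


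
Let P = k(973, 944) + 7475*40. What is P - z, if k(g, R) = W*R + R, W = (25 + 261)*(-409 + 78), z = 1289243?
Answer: -90354003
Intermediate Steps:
W = -94666 (W = 286*(-331) = -94666)
k(g, R) = -94665*R (k(g, R) = -94666*R + R = -94665*R)
P = -89064760 (P = -94665*944 + 7475*40 = -89363760 + 299000 = -89064760)
P - z = -89064760 - 1*1289243 = -89064760 - 1289243 = -90354003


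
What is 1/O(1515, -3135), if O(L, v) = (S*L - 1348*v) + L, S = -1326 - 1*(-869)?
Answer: 1/3535140 ≈ 2.8287e-7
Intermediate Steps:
S = -457 (S = -1326 + 869 = -457)
O(L, v) = -1348*v - 456*L (O(L, v) = (-457*L - 1348*v) + L = (-1348*v - 457*L) + L = -1348*v - 456*L)
1/O(1515, -3135) = 1/(-1348*(-3135) - 456*1515) = 1/(4225980 - 690840) = 1/3535140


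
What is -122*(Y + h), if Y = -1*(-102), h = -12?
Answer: -10980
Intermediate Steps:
Y = 102
-122*(Y + h) = -122*(102 - 12) = -122*90 = -10980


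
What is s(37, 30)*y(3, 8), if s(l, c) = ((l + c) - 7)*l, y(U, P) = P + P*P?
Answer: 159840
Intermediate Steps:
y(U, P) = P + P²
s(l, c) = l*(-7 + c + l) (s(l, c) = ((c + l) - 7)*l = (-7 + c + l)*l = l*(-7 + c + l))
s(37, 30)*y(3, 8) = (37*(-7 + 30 + 37))*(8*(1 + 8)) = (37*60)*(8*9) = 2220*72 = 159840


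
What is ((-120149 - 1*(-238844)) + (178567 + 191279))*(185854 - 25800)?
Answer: 78192941214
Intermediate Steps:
((-120149 - 1*(-238844)) + (178567 + 191279))*(185854 - 25800) = ((-120149 + 238844) + 369846)*160054 = (118695 + 369846)*160054 = 488541*160054 = 78192941214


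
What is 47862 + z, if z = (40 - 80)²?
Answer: 49462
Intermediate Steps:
z = 1600 (z = (-40)² = 1600)
47862 + z = 47862 + 1600 = 49462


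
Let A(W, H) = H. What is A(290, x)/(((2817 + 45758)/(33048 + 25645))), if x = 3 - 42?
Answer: -2289027/48575 ≈ -47.124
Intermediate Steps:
x = -39
A(290, x)/(((2817 + 45758)/(33048 + 25645))) = -39*(33048 + 25645)/(2817 + 45758) = -39/(48575/58693) = -39/(48575*(1/58693)) = -39/48575/58693 = -39*58693/48575 = -2289027/48575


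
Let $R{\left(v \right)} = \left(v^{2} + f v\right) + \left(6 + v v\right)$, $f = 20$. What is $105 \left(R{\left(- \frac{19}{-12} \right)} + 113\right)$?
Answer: $\frac{392315}{24} \approx 16346.0$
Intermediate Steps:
$R{\left(v \right)} = 6 + 2 v^{2} + 20 v$ ($R{\left(v \right)} = \left(v^{2} + 20 v\right) + \left(6 + v v\right) = \left(v^{2} + 20 v\right) + \left(6 + v^{2}\right) = 6 + 2 v^{2} + 20 v$)
$105 \left(R{\left(- \frac{19}{-12} \right)} + 113\right) = 105 \left(\left(6 + 2 \left(- \frac{19}{-12}\right)^{2} + 20 \left(- \frac{19}{-12}\right)\right) + 113\right) = 105 \left(\left(6 + 2 \left(\left(-19\right) \left(- \frac{1}{12}\right)\right)^{2} + 20 \left(\left(-19\right) \left(- \frac{1}{12}\right)\right)\right) + 113\right) = 105 \left(\left(6 + 2 \left(\frac{19}{12}\right)^{2} + 20 \cdot \frac{19}{12}\right) + 113\right) = 105 \left(\left(6 + 2 \cdot \frac{361}{144} + \frac{95}{3}\right) + 113\right) = 105 \left(\left(6 + \frac{361}{72} + \frac{95}{3}\right) + 113\right) = 105 \left(\frac{3073}{72} + 113\right) = 105 \cdot \frac{11209}{72} = \frac{392315}{24}$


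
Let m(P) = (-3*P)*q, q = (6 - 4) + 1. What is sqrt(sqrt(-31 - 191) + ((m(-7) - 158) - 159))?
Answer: sqrt(-254 + I*sqrt(222)) ≈ 0.46724 + 15.944*I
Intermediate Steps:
q = 3 (q = 2 + 1 = 3)
m(P) = -9*P (m(P) = -3*P*3 = -9*P)
sqrt(sqrt(-31 - 191) + ((m(-7) - 158) - 159)) = sqrt(sqrt(-31 - 191) + ((-9*(-7) - 158) - 159)) = sqrt(sqrt(-222) + ((63 - 158) - 159)) = sqrt(I*sqrt(222) + (-95 - 159)) = sqrt(I*sqrt(222) - 254) = sqrt(-254 + I*sqrt(222))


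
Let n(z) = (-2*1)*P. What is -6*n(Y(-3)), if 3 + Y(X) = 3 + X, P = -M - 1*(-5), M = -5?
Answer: 120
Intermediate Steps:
P = 10 (P = -1*(-5) - 1*(-5) = 5 + 5 = 10)
Y(X) = X (Y(X) = -3 + (3 + X) = X)
n(z) = -20 (n(z) = -2*1*10 = -2*10 = -20)
-6*n(Y(-3)) = -6*(-20) = -1*(-120) = 120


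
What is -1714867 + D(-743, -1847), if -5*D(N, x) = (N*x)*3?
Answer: -12691298/5 ≈ -2.5383e+6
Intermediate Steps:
D(N, x) = -3*N*x/5 (D(N, x) = -N*x*3/5 = -3*N*x/5)
-1714867 + D(-743, -1847) = -1714867 - ⅗*(-743)*(-1847) = -1714867 - 4116963/5 = -12691298/5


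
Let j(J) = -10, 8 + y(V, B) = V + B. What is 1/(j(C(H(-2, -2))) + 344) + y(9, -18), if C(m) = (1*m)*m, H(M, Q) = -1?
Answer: -5677/334 ≈ -16.997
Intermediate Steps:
y(V, B) = -8 + B + V (y(V, B) = -8 + (V + B) = -8 + (B + V) = -8 + B + V)
C(m) = m² (C(m) = m*m = m²)
1/(j(C(H(-2, -2))) + 344) + y(9, -18) = 1/(-10 + 344) + (-8 - 18 + 9) = 1/334 - 17 = -5677/334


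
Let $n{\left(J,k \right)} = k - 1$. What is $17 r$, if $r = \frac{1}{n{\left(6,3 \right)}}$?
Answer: $\frac{17}{2} \approx 8.5$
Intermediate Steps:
$n{\left(J,k \right)} = -1 + k$
$r = \frac{1}{2}$ ($r = \frac{1}{-1 + 3} = \frac{1}{2} \approx 0.5$)
$17 r = 17 \cdot \frac{1}{2} = \frac{17}{2}$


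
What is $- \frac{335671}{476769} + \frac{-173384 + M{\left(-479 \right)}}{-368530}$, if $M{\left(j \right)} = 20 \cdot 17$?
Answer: $- \frac{20601409397}{87851839785} \approx -0.2345$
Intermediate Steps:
$M{\left(j \right)} = 340$
$- \frac{335671}{476769} + \frac{-173384 + M{\left(-479 \right)}}{-368530} = - \frac{335671}{476769} + \frac{-173384 + 340}{-368530} = \left(-335671\right) \frac{1}{476769} - - \frac{86522}{184265} = - \frac{335671}{476769} + \frac{86522}{184265} = - \frac{20601409397}{87851839785}$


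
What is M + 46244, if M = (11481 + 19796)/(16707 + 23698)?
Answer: 1868520097/40405 ≈ 46245.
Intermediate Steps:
M = 31277/40405 ≈ 0.77409
M + 46244 = 31277/40405 + 46244 = 1868520097/40405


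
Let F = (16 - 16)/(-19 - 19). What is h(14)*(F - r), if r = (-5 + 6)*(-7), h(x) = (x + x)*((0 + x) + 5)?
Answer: 3724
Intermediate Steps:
F = 0 (F = 0/(-38) = 0*(-1/38) = 0)
h(x) = 2*x*(5 + x) (h(x) = (2*x)*(x + 5) = (2*x)*(5 + x) = 2*x*(5 + x))
r = -7 (r = 1*(-7) = -7)
h(14)*(F - r) = (2*14*(5 + 14))*(0 - 1*(-7)) = (2*14*19)*(0 + 7) = 532*7 = 3724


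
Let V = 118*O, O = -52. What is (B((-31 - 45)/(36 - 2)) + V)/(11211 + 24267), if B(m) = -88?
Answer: -3112/17739 ≈ -0.17543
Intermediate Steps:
V = -6136 (V = 118*(-52) = -6136)
(B((-31 - 45)/(36 - 2)) + V)/(11211 + 24267) = (-88 - 6136)/(11211 + 24267) = -6224/35478 = -6224*1/35478 = -3112/17739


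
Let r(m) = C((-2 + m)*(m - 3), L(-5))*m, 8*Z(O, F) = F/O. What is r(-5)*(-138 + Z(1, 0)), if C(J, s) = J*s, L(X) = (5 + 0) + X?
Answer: 0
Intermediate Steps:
L(X) = 5 + X
Z(O, F) = F/(8*O) (Z(O, F) = (F/O)/8 = F/(8*O))
r(m) = 0 (r(m) = (((-2 + m)*(m - 3))*(5 - 5))*m = (((-2 + m)*(-3 + m))*0)*m = (((-3 + m)*(-2 + m))*0)*m = 0*m = 0)
r(-5)*(-138 + Z(1, 0)) = 0*(-138 + (⅛)*0/1) = 0*(-138 + (⅛)*0*1) = 0*(-138 + 0) = 0*(-138) = 0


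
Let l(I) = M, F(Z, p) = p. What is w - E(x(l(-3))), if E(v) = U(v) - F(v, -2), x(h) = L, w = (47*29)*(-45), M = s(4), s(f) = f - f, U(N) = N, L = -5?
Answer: -61332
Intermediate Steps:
s(f) = 0
M = 0
l(I) = 0
w = -61335 (w = 1363*(-45) = -61335)
x(h) = -5
E(v) = 2 + v (E(v) = v - 1*(-2) = v + 2 = 2 + v)
w - E(x(l(-3))) = -61335 - (2 - 5) = -61335 - 1*(-3) = -61335 + 3 = -61332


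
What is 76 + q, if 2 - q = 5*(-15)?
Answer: 153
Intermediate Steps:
q = 77 (q = 2 - 5*(-15) = 2 - 1*(-75) = 2 + 75 = 77)
76 + q = 76 + 77 = 153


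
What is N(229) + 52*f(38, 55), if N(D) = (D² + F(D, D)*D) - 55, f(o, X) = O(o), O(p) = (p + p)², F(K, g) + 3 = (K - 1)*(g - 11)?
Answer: 11734267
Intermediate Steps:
F(K, g) = -3 + (-1 + K)*(-11 + g) (F(K, g) = -3 + (K - 1)*(g - 11) = -3 + (-1 + K)*(-11 + g))
O(p) = 4*p² (O(p) = (2*p)² = 4*p²)
f(o, X) = 4*o²
N(D) = -55 + D² + D*(8 + D² - 12*D) (N(D) = (D² + (8 - D - 11*D + D*D)*D) - 55 = (D² + (8 - D - 11*D + D²)*D) - 55 = (D² + (8 + D² - 12*D)*D) - 55 = (D² + D*(8 + D² - 12*D)) - 55 = -55 + D² + D*(8 + D² - 12*D))
N(229) + 52*f(38, 55) = (-55 + 229³ - 11*229² + 8*229) + 52*(4*38²) = (-55 + 12008989 - 11*52441 + 1832) + 52*(4*1444) = (-55 + 12008989 - 576851 + 1832) + 52*5776 = 11433915 + 300352 = 11734267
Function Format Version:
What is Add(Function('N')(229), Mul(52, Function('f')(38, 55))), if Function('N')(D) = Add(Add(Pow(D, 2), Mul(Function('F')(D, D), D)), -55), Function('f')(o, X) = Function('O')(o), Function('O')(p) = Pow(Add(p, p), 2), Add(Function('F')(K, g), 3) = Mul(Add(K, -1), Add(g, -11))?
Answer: 11734267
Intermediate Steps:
Function('F')(K, g) = Add(-3, Mul(Add(-1, K), Add(-11, g))) (Function('F')(K, g) = Add(-3, Mul(Add(K, -1), Add(g, -11))) = Add(-3, Mul(Add(-1, K), Add(-11, g))))
Function('O')(p) = Mul(4, Pow(p, 2)) (Function('O')(p) = Pow(Mul(2, p), 2) = Mul(4, Pow(p, 2)))
Function('f')(o, X) = Mul(4, Pow(o, 2))
Function('N')(D) = Add(-55, Pow(D, 2), Mul(D, Add(8, Pow(D, 2), Mul(-12, D)))) (Function('N')(D) = Add(Add(Pow(D, 2), Mul(Add(8, Mul(-1, D), Mul(-11, D), Mul(D, D)), D)), -55) = Add(Add(Pow(D, 2), Mul(Add(8, Mul(-1, D), Mul(-11, D), Pow(D, 2)), D)), -55) = Add(Add(Pow(D, 2), Mul(Add(8, Pow(D, 2), Mul(-12, D)), D)), -55) = Add(Add(Pow(D, 2), Mul(D, Add(8, Pow(D, 2), Mul(-12, D)))), -55) = Add(-55, Pow(D, 2), Mul(D, Add(8, Pow(D, 2), Mul(-12, D)))))
Add(Function('N')(229), Mul(52, Function('f')(38, 55))) = Add(Add(-55, Pow(229, 3), Mul(-11, Pow(229, 2)), Mul(8, 229)), Mul(52, Mul(4, Pow(38, 2)))) = Add(Add(-55, 12008989, Mul(-11, 52441), 1832), Mul(52, Mul(4, 1444))) = Add(Add(-55, 12008989, -576851, 1832), Mul(52, 5776)) = Add(11433915, 300352) = 11734267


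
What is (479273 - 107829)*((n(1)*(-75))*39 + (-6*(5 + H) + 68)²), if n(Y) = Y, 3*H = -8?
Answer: -3342996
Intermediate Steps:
H = -8/3 (H = (⅓)*(-8) = -8/3 ≈ -2.6667)
(479273 - 107829)*((n(1)*(-75))*39 + (-6*(5 + H) + 68)²) = (479273 - 107829)*((1*(-75))*39 + (-6*(5 - 8/3) + 68)²) = 371444*(-75*39 + (-6*7/3 + 68)²) = 371444*(-2925 + (-14 + 68)²) = 371444*(-2925 + 54²) = 371444*(-2925 + 2916) = 371444*(-9) = -3342996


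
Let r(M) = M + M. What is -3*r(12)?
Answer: -72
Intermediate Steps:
r(M) = 2*M
-3*r(12) = -6*12 = -3*24 = -72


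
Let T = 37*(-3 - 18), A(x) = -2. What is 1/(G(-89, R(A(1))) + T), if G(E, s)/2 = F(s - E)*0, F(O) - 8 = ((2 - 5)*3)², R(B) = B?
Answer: -1/777 ≈ -0.0012870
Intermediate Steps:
T = -777 (T = 37*(-21) = -777)
F(O) = 89 (F(O) = 8 + ((2 - 5)*3)² = 8 + (-3*3)² = 8 + (-9)² = 8 + 81 = 89)
G(E, s) = 0 (G(E, s) = 2*(89*0) = 2*0 = 0)
1/(G(-89, R(A(1))) + T) = 1/(0 - 777) = 1/(-777) = -1/777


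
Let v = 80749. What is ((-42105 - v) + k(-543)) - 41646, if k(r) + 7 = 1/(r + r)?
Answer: -178654603/1086 ≈ -1.6451e+5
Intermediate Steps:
k(r) = -7 + 1/(2*r) (k(r) = -7 + 1/(r + r) = -7 + 1/(2*r))
((-42105 - v) + k(-543)) - 41646 = ((-42105 - 1*80749) + (-7 + (½)/(-543))) - 41646 = ((-42105 - 80749) + (-7 + (½)*(-1/543))) - 41646 = (-122854 + (-7 - 1/1086)) - 41646 = (-122854 - 7603/1086) - 41646 = -133427047/1086 - 41646 = -178654603/1086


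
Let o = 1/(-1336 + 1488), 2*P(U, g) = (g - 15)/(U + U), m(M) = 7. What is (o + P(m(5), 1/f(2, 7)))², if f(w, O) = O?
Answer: 15233409/55472704 ≈ 0.27461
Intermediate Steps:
P(U, g) = (-15 + g)/(4*U) (P(U, g) = ((g - 15)/(U + U))/2 = ((-15 + g)/((2*U)))/2 = ((-15 + g)*(1/(2*U)))/2 = ((-15 + g)/(2*U))/2 = (-15 + g)/(4*U))
o = 1/152 ≈ 0.0065789
(o + P(m(5), 1/f(2, 7)))² = (1/152 + (¼)*(-15 + 1/7)/7)² = (1/152 + (¼)*(⅐)*(-15 + ⅐))² = (1/152 + (¼)*(⅐)*(-104/7))² = (1/152 - 26/49)² = (-3903/7448)² = 15233409/55472704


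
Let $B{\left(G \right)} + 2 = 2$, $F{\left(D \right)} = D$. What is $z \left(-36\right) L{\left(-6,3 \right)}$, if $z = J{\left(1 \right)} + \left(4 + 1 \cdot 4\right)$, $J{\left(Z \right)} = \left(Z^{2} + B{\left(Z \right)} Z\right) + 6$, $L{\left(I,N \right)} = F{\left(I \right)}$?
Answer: $3240$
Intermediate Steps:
$B{\left(G \right)} = 0$ ($B{\left(G \right)} = -2 + 2 = 0$)
$L{\left(I,N \right)} = I$
$J{\left(Z \right)} = 6 + Z^{2}$ ($J{\left(Z \right)} = \left(Z^{2} + 0 Z\right) + 6 = \left(Z^{2} + 0\right) + 6 = Z^{2} + 6 = 6 + Z^{2}$)
$z = 15$ ($z = \left(6 + 1^{2}\right) + \left(4 + 1 \cdot 4\right) = \left(6 + 1\right) + \left(4 + 4\right) = 7 + 8 = 15$)
$z \left(-36\right) L{\left(-6,3 \right)} = 15 \left(-36\right) \left(-6\right) = \left(-540\right) \left(-6\right) = 3240$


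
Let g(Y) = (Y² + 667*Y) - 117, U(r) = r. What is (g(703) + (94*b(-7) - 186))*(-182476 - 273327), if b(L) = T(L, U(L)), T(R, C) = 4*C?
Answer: -437650645525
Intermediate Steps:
b(L) = 4*L
g(Y) = -117 + Y² + 667*Y
(g(703) + (94*b(-7) - 186))*(-182476 - 273327) = ((-117 + 703² + 667*703) + (94*(4*(-7)) - 186))*(-182476 - 273327) = ((-117 + 494209 + 468901) + (94*(-28) - 186))*(-455803) = (962993 + (-2632 - 186))*(-455803) = (962993 - 2818)*(-455803) = 960175*(-455803) = -437650645525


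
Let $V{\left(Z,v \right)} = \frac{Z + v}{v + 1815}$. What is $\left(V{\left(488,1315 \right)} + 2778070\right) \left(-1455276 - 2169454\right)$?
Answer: $- \frac{3151833552593119}{313} \approx -1.007 \cdot 10^{13}$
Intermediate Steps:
$V{\left(Z,v \right)} = \frac{Z + v}{1815 + v}$
$\left(V{\left(488,1315 \right)} + 2778070\right) \left(-1455276 - 2169454\right) = \left(\frac{488 + 1315}{1815 + 1315} + 2778070\right) \left(-1455276 - 2169454\right) = \left(\frac{1}{3130} \cdot 1803 + 2778070\right) \left(-1455276 - 2169454\right) = \left(\frac{1803}{3130} + 2778070\right) \left(-3624730\right) = \frac{8695360903}{3130} \left(-3624730\right) = - \frac{3151833552593119}{313}$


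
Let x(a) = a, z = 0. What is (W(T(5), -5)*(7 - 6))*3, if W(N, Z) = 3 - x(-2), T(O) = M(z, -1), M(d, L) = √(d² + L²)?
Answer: 15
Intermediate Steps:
M(d, L) = √(L² + d²)
T(O) = 1 (T(O) = √((-1)² + 0²) = √(1 + 0) = √1 = 1)
W(N, Z) = 5 (W(N, Z) = 3 - 1*(-2) = 3 + 2 = 5)
(W(T(5), -5)*(7 - 6))*3 = (5*(7 - 6))*3 = (5*1)*3 = 5*3 = 15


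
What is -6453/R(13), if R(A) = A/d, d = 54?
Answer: -348462/13 ≈ -26805.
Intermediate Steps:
R(A) = A/54
-6453/R(13) = -6453/((1/54)*13) = -6453/13/54 = -6453*54/13 = -348462/13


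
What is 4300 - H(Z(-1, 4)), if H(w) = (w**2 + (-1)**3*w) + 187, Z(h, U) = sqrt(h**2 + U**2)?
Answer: 4096 + sqrt(17) ≈ 4100.1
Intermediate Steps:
Z(h, U) = sqrt(U**2 + h**2)
H(w) = 187 + w**2 - w (H(w) = (w**2 - w) + 187 = 187 + w**2 - w)
4300 - H(Z(-1, 4)) = 4300 - (187 + (sqrt(4**2 + (-1)**2))**2 - sqrt(4**2 + (-1)**2)) = 4300 - (187 + (sqrt(16 + 1))**2 - sqrt(16 + 1)) = 4300 - (187 + (sqrt(17))**2 - sqrt(17)) = 4300 - (187 + 17 - sqrt(17)) = 4300 - (204 - sqrt(17)) = 4300 + (-204 + sqrt(17)) = 4096 + sqrt(17)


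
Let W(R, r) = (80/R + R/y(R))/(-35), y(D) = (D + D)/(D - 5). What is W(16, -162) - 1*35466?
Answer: -354663/10 ≈ -35466.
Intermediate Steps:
y(D) = 2*D/(-5 + D) (y(D) = (2*D)/(-5 + D) = 2*D/(-5 + D))
W(R, r) = 1/14 - 16/(7*R) - R/70 (W(R, r) = (80/R + R/((2*R/(-5 + R))))/(-35) = (80/R + R*((-5 + R)/(2*R)))*(-1/35) = (80/R + (-5/2 + R/2))*(-1/35) = (-5/2 + R/2 + 80/R)*(-1/35) = 1/14 - 16/(7*R) - R/70)
W(16, -162) - 1*35466 = (1/70)*(-160 + 16*(5 - 1*16))/16 - 1*35466 = (1/70)*(1/16)*(-160 + 16*(5 - 16)) - 35466 = (1/70)*(1/16)*(-160 + 16*(-11)) - 35466 = (1/70)*(1/16)*(-160 - 176) - 35466 = (1/70)*(1/16)*(-336) - 35466 = -3/10 - 35466 = -354663/10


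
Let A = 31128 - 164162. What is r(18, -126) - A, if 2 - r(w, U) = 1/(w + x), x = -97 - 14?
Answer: 12372349/93 ≈ 1.3304e+5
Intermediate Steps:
x = -111
r(w, U) = 2 - 1/(-111 + w) (r(w, U) = 2 - 1/(w - 111) = 2 - 1/(-111 + w))
A = -133034
r(18, -126) - A = (-223 + 2*18)/(-111 + 18) - 1*(-133034) = (-223 + 36)/(-93) + 133034 = -1/93*(-187) + 133034 = 187/93 + 133034 = 12372349/93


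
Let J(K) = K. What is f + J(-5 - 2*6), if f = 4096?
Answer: 4079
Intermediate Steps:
f + J(-5 - 2*6) = 4096 + (-5 - 2*6) = 4096 + (-5 - 12) = 4096 - 17 = 4079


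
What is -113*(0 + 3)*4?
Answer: -1356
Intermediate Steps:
-113*(0 + 3)*4 = -339*4 = -113*12 = -1356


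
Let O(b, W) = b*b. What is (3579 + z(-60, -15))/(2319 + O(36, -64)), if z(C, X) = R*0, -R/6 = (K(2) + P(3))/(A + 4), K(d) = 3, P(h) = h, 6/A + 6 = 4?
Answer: 1193/1205 ≈ 0.99004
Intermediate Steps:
A = -3 (A = 6/(-6 + 4) = 6/(-2) = 6*(-1/2) = -3)
O(b, W) = b**2
R = -36 (R = -6*(3 + 3)/(-3 + 4) = -36/1 = -36 ≈ -36.000)
z(C, X) = 0 (z(C, X) = -36*0 = 0)
(3579 + z(-60, -15))/(2319 + O(36, -64)) = (3579 + 0)/(2319 + 36**2) = 3579/(2319 + 1296) = 3579/3615 = 3579*(1/3615) = 1193/1205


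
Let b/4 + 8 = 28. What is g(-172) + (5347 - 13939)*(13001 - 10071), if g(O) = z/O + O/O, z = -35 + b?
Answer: -4330024193/172 ≈ -2.5175e+7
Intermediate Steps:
b = 80 (b = -32 + 4*28 = -32 + 112 = 80)
z = 45 (z = -35 + 80 = 45)
g(O) = 1 + 45/O (g(O) = 45/O + O/O = 45/O + 1 = 1 + 45/O)
g(-172) + (5347 - 13939)*(13001 - 10071) = (45 - 172)/(-172) + (5347 - 13939)*(13001 - 10071) = -1/172*(-127) - 8592*2930 = 127/172 - 25174560 = -4330024193/172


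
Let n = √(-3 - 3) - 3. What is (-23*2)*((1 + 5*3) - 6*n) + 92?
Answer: -1472 + 276*I*√6 ≈ -1472.0 + 676.06*I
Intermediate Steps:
n = -3 + I*√6 (n = √(-6) - 3 = I*√6 - 3 = -3 + I*√6 ≈ -3.0 + 2.4495*I)
(-23*2)*((1 + 5*3) - 6*n) + 92 = (-23*2)*((1 + 5*3) - 6*(-3 + I*√6)) + 92 = -46*((1 + 15) + (18 - 6*I*√6)) + 92 = -46*(16 + (18 - 6*I*√6)) + 92 = -46*(34 - 6*I*√6) + 92 = (-1564 + 276*I*√6) + 92 = -1472 + 276*I*√6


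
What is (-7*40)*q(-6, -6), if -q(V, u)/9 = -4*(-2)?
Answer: 20160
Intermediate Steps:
q(V, u) = -72 (q(V, u) = -(-36)*(-2) = -9*8 = -72)
(-7*40)*q(-6, -6) = -7*40*(-72) = -280*(-72) = 20160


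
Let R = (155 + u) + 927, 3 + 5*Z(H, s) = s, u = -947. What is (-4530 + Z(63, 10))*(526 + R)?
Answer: -14967023/5 ≈ -2.9934e+6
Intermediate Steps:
Z(H, s) = -⅗ + s/5
R = 135 (R = (155 - 947) + 927 = -792 + 927 = 135)
(-4530 + Z(63, 10))*(526 + R) = (-4530 + (-⅗ + (⅕)*10))*(526 + 135) = (-4530 + (-⅗ + 2))*661 = (-4530 + 7/5)*661 = -22643/5*661 = -14967023/5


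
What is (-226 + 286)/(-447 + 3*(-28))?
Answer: -20/177 ≈ -0.11299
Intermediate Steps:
(-226 + 286)/(-447 + 3*(-28)) = 60/(-447 - 84) = 60/(-531) = 60*(-1/531) = -20/177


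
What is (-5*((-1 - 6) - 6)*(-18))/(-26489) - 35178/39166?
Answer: -443002911/518734087 ≈ -0.85401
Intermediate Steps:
(-5*((-1 - 6) - 6)*(-18))/(-26489) - 35178/39166 = (-5*(-7 - 6)*(-18))*(-1/26489) - 35178*1/39166 = (-5*(-13)*(-18))*(-1/26489) - 17589/19583 = (65*(-18))*(-1/26489) - 17589/19583 = -1170*(-1/26489) - 17589/19583 = 1170/26489 - 17589/19583 = -443002911/518734087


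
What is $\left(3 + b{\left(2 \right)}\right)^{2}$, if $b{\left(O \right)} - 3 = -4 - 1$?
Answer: $1$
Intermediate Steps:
$b{\left(O \right)} = -2$ ($b{\left(O \right)} = 3 - 5 = -2$)
$\left(3 + b{\left(2 \right)}\right)^{2} = \left(3 - 2\right)^{2} = 1^{2} = 1$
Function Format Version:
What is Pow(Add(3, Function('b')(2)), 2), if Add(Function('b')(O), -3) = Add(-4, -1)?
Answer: 1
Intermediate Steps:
Function('b')(O) = -2 (Function('b')(O) = Add(3, Add(-4, -1)) = Add(3, -5) = -2)
Pow(Add(3, Function('b')(2)), 2) = Pow(Add(3, -2), 2) = Pow(1, 2) = 1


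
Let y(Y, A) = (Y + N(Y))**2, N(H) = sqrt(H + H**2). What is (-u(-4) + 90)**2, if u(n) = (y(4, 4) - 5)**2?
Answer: 9547121 + 4267584*sqrt(5) ≈ 1.9090e+7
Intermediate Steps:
y(Y, A) = (Y + sqrt(Y*(1 + Y)))**2
u(n) = (-5 + (4 + 2*sqrt(5))**2)**2 (u(n) = ((4 + sqrt(4*(1 + 4)))**2 - 5)**2 = ((4 + sqrt(4*5))**2 - 5)**2 = ((4 + sqrt(20))**2 - 5)**2 = ((4 + 2*sqrt(5))**2 - 5)**2 = (-5 + (4 + 2*sqrt(5))**2)**2)
(-u(-4) + 90)**2 = (-(2241 + 992*sqrt(5)) + 90)**2 = ((-2241 - 992*sqrt(5)) + 90)**2 = (-2151 - 992*sqrt(5))**2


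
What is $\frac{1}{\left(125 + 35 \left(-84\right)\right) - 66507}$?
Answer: $- \frac{1}{69322} \approx -1.4425 \cdot 10^{-5}$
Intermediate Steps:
$\frac{1}{\left(125 + 35 \left(-84\right)\right) - 66507} = \frac{1}{\left(125 - 2940\right) - 66507} = \frac{1}{-2815 - 66507} = \frac{1}{-69322} = - \frac{1}{69322}$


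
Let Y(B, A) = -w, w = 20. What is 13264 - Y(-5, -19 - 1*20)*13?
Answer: 13524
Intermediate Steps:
Y(B, A) = -20 (Y(B, A) = -1*20 = -20)
13264 - Y(-5, -19 - 1*20)*13 = 13264 - (-20)*13 = 13264 - 1*(-260) = 13264 + 260 = 13524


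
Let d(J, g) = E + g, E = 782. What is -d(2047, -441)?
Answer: -341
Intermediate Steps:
d(J, g) = 782 + g
-d(2047, -441) = -(782 - 441) = -1*341 = -341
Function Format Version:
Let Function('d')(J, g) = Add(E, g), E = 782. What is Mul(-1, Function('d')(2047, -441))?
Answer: -341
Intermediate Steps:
Function('d')(J, g) = Add(782, g)
Mul(-1, Function('d')(2047, -441)) = Mul(-1, Add(782, -441)) = Mul(-1, 341) = -341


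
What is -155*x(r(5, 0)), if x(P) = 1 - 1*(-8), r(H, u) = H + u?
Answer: -1395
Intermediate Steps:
x(P) = 9 (x(P) = 1 + 8 = 9)
-155*x(r(5, 0)) = -155*9 = -1395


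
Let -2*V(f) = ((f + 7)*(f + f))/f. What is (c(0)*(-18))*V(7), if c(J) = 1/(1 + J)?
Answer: 252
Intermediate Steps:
V(f) = -7 - f (V(f) = -(f + 7)*(f + f)/(2*f) = -(7 + f)*(2*f)/(2*f) = -2*f*(7 + f)/(2*f) = -(14 + 2*f)/2 = -7 - f)
(c(0)*(-18))*V(7) = (-18/(1 + 0))*(-7 - 1*7) = (-18/1)*(-7 - 7) = (1*(-18))*(-14) = -18*(-14) = 252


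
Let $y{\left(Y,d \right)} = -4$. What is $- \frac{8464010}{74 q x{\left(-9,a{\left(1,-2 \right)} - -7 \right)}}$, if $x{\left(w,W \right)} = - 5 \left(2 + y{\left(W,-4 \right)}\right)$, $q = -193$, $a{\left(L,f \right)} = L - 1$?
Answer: $\frac{846401}{14282} \approx 59.263$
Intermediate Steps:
$a{\left(L,f \right)} = -1 + L$ ($a{\left(L,f \right)} = L - 1 = -1 + L$)
$x{\left(w,W \right)} = 10$ ($x{\left(w,W \right)} = - 5 \left(2 - 4\right) = \left(-5\right) \left(-2\right) = 10$)
$- \frac{8464010}{74 q x{\left(-9,a{\left(1,-2 \right)} - -7 \right)}} = - \frac{8464010}{74 \left(-193\right) 10} = - \frac{8464010}{\left(-14282\right) 10} = - \frac{8464010}{-142820} = \left(-8464010\right) \left(- \frac{1}{142820}\right) = \frac{846401}{14282}$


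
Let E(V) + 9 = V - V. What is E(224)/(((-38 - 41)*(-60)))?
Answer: -3/1580 ≈ -0.0018987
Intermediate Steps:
E(V) = -9 (E(V) = -9 + (V - V) = -9 + 0 = -9)
E(224)/(((-38 - 41)*(-60))) = -9*(-1/(60*(-38 - 41))) = -9/((-79*(-60))) = -9/4740 = -9*1/4740 = -3/1580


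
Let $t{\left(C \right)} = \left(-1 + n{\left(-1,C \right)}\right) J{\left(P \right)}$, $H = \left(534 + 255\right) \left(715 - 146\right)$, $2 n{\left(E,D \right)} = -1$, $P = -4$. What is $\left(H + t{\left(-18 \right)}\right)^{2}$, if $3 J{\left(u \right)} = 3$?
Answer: $\frac{806186698641}{4} \approx 2.0155 \cdot 10^{11}$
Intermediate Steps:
$n{\left(E,D \right)} = - \frac{1}{2}$ ($n{\left(E,D \right)} = \frac{1}{2} \left(-1\right) = - \frac{1}{2}$)
$J{\left(u \right)} = 1$ ($J{\left(u \right)} = \frac{1}{3} \cdot 3 = 1$)
$H = 448941$ ($H = 789 \cdot 569 = 448941$)
$t{\left(C \right)} = - \frac{3}{2}$ ($t{\left(C \right)} = \left(-1 - \frac{1}{2}\right) 1 = \left(- \frac{3}{2}\right) 1 = - \frac{3}{2}$)
$\left(H + t{\left(-18 \right)}\right)^{2} = \left(448941 - \frac{3}{2}\right)^{2} = \left(\frac{897879}{2}\right)^{2} = \frac{806186698641}{4}$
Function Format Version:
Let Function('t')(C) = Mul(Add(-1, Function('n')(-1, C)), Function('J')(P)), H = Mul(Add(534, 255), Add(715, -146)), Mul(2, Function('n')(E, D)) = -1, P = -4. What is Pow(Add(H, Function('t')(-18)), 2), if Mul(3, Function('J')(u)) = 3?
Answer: Rational(806186698641, 4) ≈ 2.0155e+11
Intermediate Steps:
Function('n')(E, D) = Rational(-1, 2) (Function('n')(E, D) = Mul(Rational(1, 2), -1) = Rational(-1, 2))
Function('J')(u) = 1 (Function('J')(u) = Mul(Rational(1, 3), 3) = 1)
H = 448941 (H = Mul(789, 569) = 448941)
Function('t')(C) = Rational(-3, 2) (Function('t')(C) = Mul(Add(-1, Rational(-1, 2)), 1) = Mul(Rational(-3, 2), 1) = Rational(-3, 2))
Pow(Add(H, Function('t')(-18)), 2) = Pow(Add(448941, Rational(-3, 2)), 2) = Pow(Rational(897879, 2), 2) = Rational(806186698641, 4)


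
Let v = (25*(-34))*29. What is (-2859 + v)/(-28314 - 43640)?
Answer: 27509/71954 ≈ 0.38231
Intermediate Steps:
v = -24650 (v = -850*29 = -24650)
(-2859 + v)/(-28314 - 43640) = (-2859 - 24650)/(-28314 - 43640) = -27509/(-71954) = -27509*(-1/71954) = 27509/71954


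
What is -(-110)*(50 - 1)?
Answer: 5390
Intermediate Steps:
-(-110)*(50 - 1) = -(-110)*49 = -1*(-5390) = 5390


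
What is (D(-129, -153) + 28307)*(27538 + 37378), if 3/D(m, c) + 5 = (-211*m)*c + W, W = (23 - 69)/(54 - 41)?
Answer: 16580674179987850/9023117 ≈ 1.8376e+9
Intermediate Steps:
W = -46/13 ≈ -3.5385
D(m, c) = 3/(-111/13 - 211*c*m) (D(m, c) = 3/(-5 + ((-211*m)*c - 46/13)) = 3/(-5 + (-211*c*m - 46/13)) = 3/(-5 + (-46/13 - 211*c*m)) = 3/(-111/13 - 211*c*m))
(D(-129, -153) + 28307)*(27538 + 37378) = (-39/(111 + 2743*(-153)*(-129)) + 28307)*(27538 + 37378) = (-39/(111 + 54138591) + 28307)*64916 = (-39/54138702 + 28307)*64916 = (-39*1/54138702 + 28307)*64916 = (-13/18046234 + 28307)*64916 = (510834745825/18046234)*64916 = 16580674179987850/9023117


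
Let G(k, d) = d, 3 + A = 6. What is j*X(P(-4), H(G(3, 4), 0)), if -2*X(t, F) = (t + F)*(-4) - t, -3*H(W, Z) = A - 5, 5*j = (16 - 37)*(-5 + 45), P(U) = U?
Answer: 1456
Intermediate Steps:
A = 3 (A = -3 + 6 = 3)
j = -168 (j = ((16 - 37)*(-5 + 45))/5 = (-21*40)/5 = (1/5)*(-840) = -168)
H(W, Z) = 2/3 (H(W, Z) = -(3 - 5)/3 = -1/3*(-2) = 2/3)
X(t, F) = 2*F + 5*t/2 (X(t, F) = -((t + F)*(-4) - t)/2 = -((F + t)*(-4) - t)/2 = -((-4*F - 4*t) - t)/2 = -(-5*t - 4*F)/2 = 2*F + 5*t/2)
j*X(P(-4), H(G(3, 4), 0)) = -168*(2*(2/3) + (5/2)*(-4)) = -168*(4/3 - 10) = -168*(-26/3) = 1456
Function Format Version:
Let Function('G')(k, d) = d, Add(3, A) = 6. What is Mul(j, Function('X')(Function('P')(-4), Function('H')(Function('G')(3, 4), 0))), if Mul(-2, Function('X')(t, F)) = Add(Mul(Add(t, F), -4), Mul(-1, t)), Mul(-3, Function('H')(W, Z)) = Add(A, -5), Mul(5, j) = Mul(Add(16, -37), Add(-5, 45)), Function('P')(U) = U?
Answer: 1456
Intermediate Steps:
A = 3 (A = Add(-3, 6) = 3)
j = -168 (j = Mul(Rational(1, 5), Mul(Add(16, -37), Add(-5, 45))) = Mul(Rational(1, 5), Mul(-21, 40)) = Mul(Rational(1, 5), -840) = -168)
Function('H')(W, Z) = Rational(2, 3) (Function('H')(W, Z) = Mul(Rational(-1, 3), Add(3, -5)) = Mul(Rational(-1, 3), -2) = Rational(2, 3))
Function('X')(t, F) = Add(Mul(2, F), Mul(Rational(5, 2), t)) (Function('X')(t, F) = Mul(Rational(-1, 2), Add(Mul(Add(t, F), -4), Mul(-1, t))) = Mul(Rational(-1, 2), Add(Mul(Add(F, t), -4), Mul(-1, t))) = Mul(Rational(-1, 2), Add(Add(Mul(-4, F), Mul(-4, t)), Mul(-1, t))) = Mul(Rational(-1, 2), Add(Mul(-5, t), Mul(-4, F))) = Add(Mul(2, F), Mul(Rational(5, 2), t)))
Mul(j, Function('X')(Function('P')(-4), Function('H')(Function('G')(3, 4), 0))) = Mul(-168, Add(Mul(2, Rational(2, 3)), Mul(Rational(5, 2), -4))) = Mul(-168, Add(Rational(4, 3), -10)) = Mul(-168, Rational(-26, 3)) = 1456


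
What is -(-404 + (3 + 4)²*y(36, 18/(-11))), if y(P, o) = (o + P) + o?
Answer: -13196/11 ≈ -1199.6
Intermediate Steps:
y(P, o) = P + 2*o (y(P, o) = (P + o) + o = P + 2*o)
-(-404 + (3 + 4)²*y(36, 18/(-11))) = -(-404 + (3 + 4)²*(36 + 2*(18/(-11)))) = -(-404 + 7²*(36 + 2*(18*(-1/11)))) = -(-404 + 49*(36 + 2*(-18/11))) = -(-404 + 49*(36 - 36/11)) = -(-404 + 49*(360/11)) = -(-404 + 17640/11) = -1*13196/11 = -13196/11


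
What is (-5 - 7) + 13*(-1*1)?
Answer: -25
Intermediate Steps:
(-5 - 7) + 13*(-1*1) = -12 + 13*(-1) = -12 - 13 = -25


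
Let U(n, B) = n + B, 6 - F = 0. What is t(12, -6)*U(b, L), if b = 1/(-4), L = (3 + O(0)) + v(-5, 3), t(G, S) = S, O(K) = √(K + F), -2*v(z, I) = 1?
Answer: -27/2 - 6*√6 ≈ -28.197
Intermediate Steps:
F = 6 (F = 6 - 1*0 = 6 + 0 = 6)
v(z, I) = -½ (v(z, I) = -½*1 = -½)
O(K) = √(6 + K) (O(K) = √(K + 6) = √(6 + K))
L = 5/2 + √6 (L = (3 + √(6 + 0)) - ½ = (3 + √6) - ½ = 5/2 + √6 ≈ 4.9495)
b = -¼ ≈ -0.25000
U(n, B) = B + n
t(12, -6)*U(b, L) = -6*((5/2 + √6) - ¼) = -6*(9/4 + √6) = -27/2 - 6*√6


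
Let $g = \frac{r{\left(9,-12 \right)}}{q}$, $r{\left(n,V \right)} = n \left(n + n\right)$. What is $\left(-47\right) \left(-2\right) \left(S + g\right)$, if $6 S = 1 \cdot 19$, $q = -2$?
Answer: $- \frac{21949}{3} \approx -7316.3$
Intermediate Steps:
$r{\left(n,V \right)} = 2 n^{2}$ ($r{\left(n,V \right)} = n 2 n = 2 n^{2}$)
$g = -81$ ($g = \frac{2 \cdot 9^{2}}{-2} = 2 \cdot 81 \left(- \frac{1}{2}\right) = 162 \left(- \frac{1}{2}\right) = -81$)
$S = \frac{19}{6}$ ($S = \frac{1 \cdot 19}{6} = \frac{1}{6} \cdot 19 = \frac{19}{6} \approx 3.1667$)
$\left(-47\right) \left(-2\right) \left(S + g\right) = \left(-47\right) \left(-2\right) \left(\frac{19}{6} - 81\right) = 94 \left(- \frac{467}{6}\right) = - \frac{21949}{3}$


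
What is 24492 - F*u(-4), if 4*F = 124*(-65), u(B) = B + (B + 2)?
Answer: 12402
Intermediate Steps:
u(B) = 2 + 2*B (u(B) = B + (2 + B) = 2 + 2*B)
F = -2015 (F = (124*(-65))/4 = (¼)*(-8060) = -2015)
24492 - F*u(-4) = 24492 - (-2015)*(2 + 2*(-4)) = 24492 - (-2015)*(2 - 8) = 24492 - (-2015)*(-6) = 24492 - 1*12090 = 24492 - 12090 = 12402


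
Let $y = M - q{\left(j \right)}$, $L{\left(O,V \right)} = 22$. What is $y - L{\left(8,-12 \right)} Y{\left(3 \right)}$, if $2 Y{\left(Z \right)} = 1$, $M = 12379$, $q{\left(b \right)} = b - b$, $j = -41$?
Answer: $12368$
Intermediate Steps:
$q{\left(b \right)} = 0$
$Y{\left(Z \right)} = \frac{1}{2}$ ($Y{\left(Z \right)} = \frac{1}{2} \cdot 1 = \frac{1}{2}$)
$y = 12379$ ($y = 12379 - 0 = 12379 + 0 = 12379$)
$y - L{\left(8,-12 \right)} Y{\left(3 \right)} = 12379 - 22 \cdot \frac{1}{2} = 12379 - 11 = 12368$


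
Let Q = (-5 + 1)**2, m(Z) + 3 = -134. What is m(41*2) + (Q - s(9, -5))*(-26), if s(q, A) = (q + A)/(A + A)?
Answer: -2817/5 ≈ -563.40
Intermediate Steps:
m(Z) = -137 (m(Z) = -3 - 134 = -137)
s(q, A) = (A + q)/(2*A) (s(q, A) = (A + q)/((2*A)) = (A + q)*(1/(2*A)) = (A + q)/(2*A))
Q = 16 (Q = (-4)**2 = 16)
m(41*2) + (Q - s(9, -5))*(-26) = -137 + (16 - (-5 + 9)/(2*(-5)))*(-26) = -137 + (16 - (-1)*4/(2*5))*(-26) = -137 + (16 - 1*(-2/5))*(-26) = -137 + (16 + 2/5)*(-26) = -137 + (82/5)*(-26) = -137 - 2132/5 = -2817/5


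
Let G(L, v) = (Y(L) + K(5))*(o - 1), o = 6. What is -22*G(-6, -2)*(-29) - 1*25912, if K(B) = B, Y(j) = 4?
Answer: 2798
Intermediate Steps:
G(L, v) = 45 (G(L, v) = (4 + 5)*(6 - 1) = 9*5 = 45)
-22*G(-6, -2)*(-29) - 1*25912 = -22*45*(-29) - 1*25912 = -990*(-29) - 25912 = 28710 - 25912 = 2798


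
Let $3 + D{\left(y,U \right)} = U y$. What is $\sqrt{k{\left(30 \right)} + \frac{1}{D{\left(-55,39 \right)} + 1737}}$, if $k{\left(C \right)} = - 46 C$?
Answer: $\frac{i \sqrt{233111391}}{411} \approx 37.148 i$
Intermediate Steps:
$D{\left(y,U \right)} = -3 + U y$
$\sqrt{k{\left(30 \right)} + \frac{1}{D{\left(-55,39 \right)} + 1737}} = \sqrt{\left(-46\right) 30 + \frac{1}{\left(-3 + 39 \left(-55\right)\right) + 1737}} = \sqrt{-1380 + \frac{1}{\left(-3 - 2145\right) + 1737}} = \sqrt{-1380 + \frac{1}{-2148 + 1737}} = \sqrt{-1380 + \frac{1}{-411}} = \sqrt{-1380 - \frac{1}{411}} = \sqrt{- \frac{567181}{411}} = \frac{i \sqrt{233111391}}{411}$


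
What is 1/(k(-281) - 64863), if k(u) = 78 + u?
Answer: -1/65066 ≈ -1.5369e-5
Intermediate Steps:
1/(k(-281) - 64863) = 1/((78 - 281) - 64863) = 1/(-203 - 64863) = 1/(-65066) = -1/65066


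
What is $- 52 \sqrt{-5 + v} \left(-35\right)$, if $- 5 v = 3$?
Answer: $728 i \sqrt{35} \approx 4306.9 i$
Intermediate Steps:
$v = - \frac{3}{5}$ ($v = \left(- \frac{1}{5}\right) 3 = - \frac{3}{5} \approx -0.6$)
$- 52 \sqrt{-5 + v} \left(-35\right) = - 52 \sqrt{-5 - \frac{3}{5}} \left(-35\right) = - 52 \sqrt{- \frac{28}{5}} \left(-35\right) = - 52 \frac{2 i \sqrt{35}}{5} \left(-35\right) = - \frac{104 i \sqrt{35}}{5} \left(-35\right) = 728 i \sqrt{35}$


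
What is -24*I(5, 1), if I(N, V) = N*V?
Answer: -120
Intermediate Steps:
-24*I(5, 1) = -120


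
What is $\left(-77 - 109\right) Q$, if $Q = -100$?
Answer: $18600$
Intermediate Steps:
$\left(-77 - 109\right) Q = \left(-77 - 109\right) \left(-100\right) = \left(-186\right) \left(-100\right) = 18600$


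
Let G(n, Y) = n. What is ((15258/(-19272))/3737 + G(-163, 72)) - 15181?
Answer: -184177778479/12003244 ≈ -15344.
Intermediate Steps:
((15258/(-19272))/3737 + G(-163, 72)) - 15181 = ((15258/(-19272))/3737 - 163) - 15181 = ((15258*(-1/19272))*(1/3737) - 163) - 15181 = (-2543/3212*1/3737 - 163) - 15181 = (-2543/12003244 - 163) - 15181 = -1956531315/12003244 - 15181 = -184177778479/12003244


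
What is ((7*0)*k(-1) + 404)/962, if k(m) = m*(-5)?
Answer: 202/481 ≈ 0.41996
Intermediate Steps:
k(m) = -5*m
((7*0)*k(-1) + 404)/962 = ((7*0)*(-5*(-1)) + 404)/962 = (0*5 + 404)*(1/962) = (0 + 404)*(1/962) = 404*(1/962) = 202/481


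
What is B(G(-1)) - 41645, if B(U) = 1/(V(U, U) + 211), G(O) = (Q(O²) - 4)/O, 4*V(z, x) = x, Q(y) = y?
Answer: -35273311/847 ≈ -41645.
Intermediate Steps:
V(z, x) = x/4
G(O) = (-4 + O²)/O (G(O) = (O² - 4)/O = (-4 + O²)/O)
B(U) = 1/(211 + U/4) (B(U) = 1/(U/4 + 211) = 1/(211 + U/4))
B(G(-1)) - 41645 = 4/(844 + (-1 - 4/(-1))) - 41645 = 4/(844 + (-1 - 4*(-1))) - 41645 = 4/(844 + (-1 + 4)) - 41645 = 4/(844 + 3) - 41645 = 4/847 - 41645 = -35273311/847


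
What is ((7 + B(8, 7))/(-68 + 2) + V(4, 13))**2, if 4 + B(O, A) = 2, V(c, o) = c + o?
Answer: 1247689/4356 ≈ 286.43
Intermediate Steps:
B(O, A) = -2 (B(O, A) = -4 + 2 = -2)
((7 + B(8, 7))/(-68 + 2) + V(4, 13))**2 = ((7 - 2)/(-68 + 2) + (4 + 13))**2 = (5/(-66) + 17)**2 = (5*(-1/66) + 17)**2 = (-5/66 + 17)**2 = (1117/66)**2 = 1247689/4356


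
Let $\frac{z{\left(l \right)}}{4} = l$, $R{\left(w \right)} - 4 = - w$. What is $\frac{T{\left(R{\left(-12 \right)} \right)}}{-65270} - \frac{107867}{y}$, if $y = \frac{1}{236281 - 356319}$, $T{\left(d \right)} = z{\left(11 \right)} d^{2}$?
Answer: $\frac{422562514497078}{32635} \approx 1.2948 \cdot 10^{10}$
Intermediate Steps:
$R{\left(w \right)} = 4 - w$
$z{\left(l \right)} = 4 l$
$T{\left(d \right)} = 44 d^{2}$ ($T{\left(d \right)} = 4 \cdot 11 d^{2} = 44 d^{2}$)
$y = - \frac{1}{120038}$ ($y = \frac{1}{-120038} = - \frac{1}{120038} \approx -8.3307 \cdot 10^{-6}$)
$\frac{T{\left(R{\left(-12 \right)} \right)}}{-65270} - \frac{107867}{y} = \frac{44 \left(4 - -12\right)^{2}}{-65270} - \frac{107867}{- \frac{1}{120038}} = 44 \left(4 + 12\right)^{2} \left(- \frac{1}{65270}\right) - -12948138946 = 44 \cdot 16^{2} \left(- \frac{1}{65270}\right) + 12948138946 = 44 \cdot 256 \left(- \frac{1}{65270}\right) + 12948138946 = 11264 \left(- \frac{1}{65270}\right) + 12948138946 = - \frac{5632}{32635} + 12948138946 = \frac{422562514497078}{32635}$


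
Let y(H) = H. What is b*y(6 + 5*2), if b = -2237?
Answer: -35792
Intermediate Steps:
b*y(6 + 5*2) = -2237*(6 + 5*2) = -2237*(6 + 10) = -2237*16 = -35792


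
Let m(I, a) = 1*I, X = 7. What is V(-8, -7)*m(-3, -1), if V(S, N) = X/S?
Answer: 21/8 ≈ 2.6250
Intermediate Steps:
V(S, N) = 7/S
m(I, a) = I
V(-8, -7)*m(-3, -1) = (7/(-8))*(-3) = (7*(-⅛))*(-3) = -7/8*(-3) = 21/8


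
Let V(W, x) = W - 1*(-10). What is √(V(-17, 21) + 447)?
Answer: 2*√110 ≈ 20.976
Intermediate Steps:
V(W, x) = 10 + W (V(W, x) = W + 10 = 10 + W)
√(V(-17, 21) + 447) = √((10 - 17) + 447) = √(-7 + 447) = √440 = 2*√110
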